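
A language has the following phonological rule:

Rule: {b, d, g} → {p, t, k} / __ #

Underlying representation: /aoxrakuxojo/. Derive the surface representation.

aoxrakuxojo

No segment of /aoxrakuxojo/ meets the structural description of the rule, so the form surfaces unchanged.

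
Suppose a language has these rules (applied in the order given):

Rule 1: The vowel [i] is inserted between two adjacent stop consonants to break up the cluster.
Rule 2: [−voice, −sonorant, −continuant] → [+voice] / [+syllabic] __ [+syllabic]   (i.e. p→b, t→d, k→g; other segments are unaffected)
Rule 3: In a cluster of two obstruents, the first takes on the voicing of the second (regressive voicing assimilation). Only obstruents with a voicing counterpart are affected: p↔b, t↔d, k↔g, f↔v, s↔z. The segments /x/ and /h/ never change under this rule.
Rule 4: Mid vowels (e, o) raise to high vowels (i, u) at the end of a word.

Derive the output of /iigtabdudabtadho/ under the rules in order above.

Rule 1 (stop-cluster i-epenthesis): /g/ and /t/ form a stop–stop cluster, so [i] is inserted between them. /b/ and /d/ form a stop–stop cluster, so [i] is inserted between them. /b/ and /t/ form a stop–stop cluster, so [i] is inserted between them. /iigtabdudabtadho/ → iigitabidudabitadho.
Rule 2 (intervocalic voicing): /t/ is a voiceless stop between vowels /i/ and /a/, so it voices to [d]. /t/ is a voiceless stop between vowels /i/ and /a/, so it voices to [d]. /iigitabidudabitadho/ → iigidabidudabidadho.
Rule 3 (regressive voicing assimilation): /d/ precedes the voiceless obstruent /h/, so it devoices to [t] by assimilation. /iigidabidudabidadho/ → iigidabidudabidatho.
Rule 4 (final vowel raising): /o/ is a mid vowel in word-final position, so it raises to [u]. /iigidabidudabidatho/ → iigidabidudabidathu.

iigidabidudabidathu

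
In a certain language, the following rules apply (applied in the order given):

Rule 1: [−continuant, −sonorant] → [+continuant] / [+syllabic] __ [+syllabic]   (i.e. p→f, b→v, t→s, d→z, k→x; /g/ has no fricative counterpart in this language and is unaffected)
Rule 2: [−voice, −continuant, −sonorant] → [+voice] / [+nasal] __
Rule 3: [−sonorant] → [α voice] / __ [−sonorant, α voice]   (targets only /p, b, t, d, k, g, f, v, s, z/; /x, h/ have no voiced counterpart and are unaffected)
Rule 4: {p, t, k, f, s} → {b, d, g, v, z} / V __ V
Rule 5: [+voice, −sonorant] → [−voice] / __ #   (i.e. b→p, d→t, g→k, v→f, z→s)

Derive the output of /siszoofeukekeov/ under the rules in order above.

sizzooveuxexeof

Rule 1 (intervocalic spirantization): /k/ is a stop between vowels /u/ and /e/, so it spirantizes to the fricative [x]. /k/ is a stop between vowels /e/ and /e/, so it spirantizes to the fricative [x]. /siszoofeukekeov/ → siszoofeuxexeov.
Rule 2 (post-nasal voicing): no segment meets the environment; /siszoofeuxexeov/ is unchanged.
Rule 3 (regressive voicing assimilation): /s/ precedes the voiced obstruent /z/, so it voices to [z] by assimilation. /siszoofeuxexeov/ → sizzoofeuxexeov.
Rule 4 (intervocalic voicing): /f/ is a voiceless obstruent between vowels /o/ and /e/, so it voices to [v]. /sizzoofeuxexeov/ → sizzooveuxexeov.
Rule 5 (final devoicing): /v/ is a voiced obstruent in word-final position, so it devoices to [f]. /sizzooveuxexeov/ → sizzooveuxexeof.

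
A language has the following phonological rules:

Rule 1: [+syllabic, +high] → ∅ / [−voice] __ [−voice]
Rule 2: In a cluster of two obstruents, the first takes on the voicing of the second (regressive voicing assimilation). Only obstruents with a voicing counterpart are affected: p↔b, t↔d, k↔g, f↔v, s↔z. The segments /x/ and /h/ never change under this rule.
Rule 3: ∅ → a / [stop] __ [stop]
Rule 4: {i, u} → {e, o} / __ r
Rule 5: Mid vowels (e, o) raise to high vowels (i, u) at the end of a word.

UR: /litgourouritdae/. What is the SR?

lidagoorooridadai

Rule 1 (high vowel syncope): no segment meets the environment; /litgourouritdae/ is unchanged.
Rule 2 (regressive voicing assimilation): /t/ precedes the voiced obstruent /g/, so it voices to [d] by assimilation. /t/ precedes the voiced obstruent /d/, so it voices to [d] by assimilation. /litgourouritdae/ → lidgourouriddae.
Rule 3 (stop-cluster a-epenthesis): /d/ and /g/ form a stop–stop cluster, so [a] is inserted between them. /d/ and /d/ form a stop–stop cluster, so [a] is inserted between them. /lidgourouriddae/ → lidagourouridadae.
Rule 4 (pre-rhotic lowering): /u/ is a high vowel immediately before /r/, so it lowers to [o]. /u/ is a high vowel immediately before /r/, so it lowers to [o]. /lidagourouridadae/ → lidagoorooridadae.
Rule 5 (final vowel raising): /e/ is a mid vowel in word-final position, so it raises to [i]. /lidagoorooridadae/ → lidagoorooridadai.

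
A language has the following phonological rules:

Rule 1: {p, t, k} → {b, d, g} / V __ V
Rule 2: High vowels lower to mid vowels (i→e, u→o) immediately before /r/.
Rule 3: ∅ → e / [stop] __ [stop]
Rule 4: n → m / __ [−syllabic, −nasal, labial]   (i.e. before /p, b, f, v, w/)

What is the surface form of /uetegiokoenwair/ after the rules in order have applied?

Rule 1 (intervocalic voicing): /t/ is a voiceless stop between vowels /e/ and /e/, so it voices to [d]. /k/ is a voiceless stop between vowels /o/ and /o/, so it voices to [g]. /uetegiokoenwair/ → uedegiogoenwair.
Rule 2 (pre-rhotic lowering): /i/ is a high vowel immediately before /r/, so it lowers to [e]. /uedegiogoenwair/ → uedegiogoenwaer.
Rule 3 (stop-cluster e-epenthesis): no segment meets the environment; /uedegiogoenwaer/ is unchanged.
Rule 4 (nasal place assimilation): /n/ precedes the labial consonant /w/, so it assimilates in place to [m]. /uedegiogoenwaer/ → uedegiogoemwaer.

uedegiogoemwaer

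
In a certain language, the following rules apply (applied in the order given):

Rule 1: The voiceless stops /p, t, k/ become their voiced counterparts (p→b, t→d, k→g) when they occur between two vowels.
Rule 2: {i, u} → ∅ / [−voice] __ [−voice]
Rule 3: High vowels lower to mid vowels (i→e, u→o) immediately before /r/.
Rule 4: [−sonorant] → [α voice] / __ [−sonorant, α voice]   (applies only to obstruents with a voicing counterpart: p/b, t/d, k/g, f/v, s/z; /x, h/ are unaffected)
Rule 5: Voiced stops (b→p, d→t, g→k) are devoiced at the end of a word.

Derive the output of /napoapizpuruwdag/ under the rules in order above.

naboabisporuwdak

Rule 1 (intervocalic voicing): /p/ is a voiceless stop between vowels /a/ and /o/, so it voices to [b]. /p/ is a voiceless stop between vowels /a/ and /i/, so it voices to [b]. /napoapizpuruwdag/ → naboabizpuruwdag.
Rule 2 (high vowel syncope): no segment meets the environment; /naboabizpuruwdag/ is unchanged.
Rule 3 (pre-rhotic lowering): /u/ is a high vowel immediately before /r/, so it lowers to [o]. /naboabizpuruwdag/ → naboabizporuwdag.
Rule 4 (regressive voicing assimilation): /z/ precedes the voiceless obstruent /p/, so it devoices to [s] by assimilation. /naboabizporuwdag/ → naboabisporuwdag.
Rule 5 (final devoicing): /g/ is a voiced stop in word-final position, so it devoices to [k]. /naboabisporuwdag/ → naboabisporuwdak.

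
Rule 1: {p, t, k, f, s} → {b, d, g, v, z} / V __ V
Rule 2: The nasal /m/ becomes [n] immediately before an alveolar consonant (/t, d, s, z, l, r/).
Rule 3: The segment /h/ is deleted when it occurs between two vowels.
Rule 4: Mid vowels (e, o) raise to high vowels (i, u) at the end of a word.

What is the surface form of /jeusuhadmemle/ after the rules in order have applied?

jeuzuadmenli

Rule 1 (intervocalic voicing): /s/ is a voiceless obstruent between vowels /u/ and /u/, so it voices to [z]. /jeusuhadmemle/ → jeuzuhadmemle.
Rule 2 (nasal place assimilation): /m/ precedes the alveolar consonant /l/, so it assimilates in place to [n]. /jeuzuhadmemle/ → jeuzuhadmenle.
Rule 3 (intervocalic h-deletion): /h/ occurs between vowels /u/ and /a/, so it deletes. /jeuzuhadmenle/ → jeuzuadmenle.
Rule 4 (final vowel raising): /e/ is a mid vowel in word-final position, so it raises to [i]. /jeuzuadmenle/ → jeuzuadmenli.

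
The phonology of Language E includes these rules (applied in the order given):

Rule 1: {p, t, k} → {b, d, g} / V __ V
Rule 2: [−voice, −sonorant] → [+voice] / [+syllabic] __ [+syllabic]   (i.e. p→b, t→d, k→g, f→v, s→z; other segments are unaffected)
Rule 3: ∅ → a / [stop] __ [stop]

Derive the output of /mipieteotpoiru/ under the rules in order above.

Rule 1 (intervocalic voicing): /p/ is a voiceless stop between vowels /i/ and /i/, so it voices to [b]. /t/ is a voiceless stop between vowels /e/ and /e/, so it voices to [d]. /mipieteotpoiru/ → mibiedeotpoiru.
Rule 2 (intervocalic voicing): no segment meets the environment; /mibiedeotpoiru/ is unchanged.
Rule 3 (stop-cluster a-epenthesis): /t/ and /p/ form a stop–stop cluster, so [a] is inserted between them. /mibiedeotpoiru/ → mibiedeotapoiru.

mibiedeotapoiru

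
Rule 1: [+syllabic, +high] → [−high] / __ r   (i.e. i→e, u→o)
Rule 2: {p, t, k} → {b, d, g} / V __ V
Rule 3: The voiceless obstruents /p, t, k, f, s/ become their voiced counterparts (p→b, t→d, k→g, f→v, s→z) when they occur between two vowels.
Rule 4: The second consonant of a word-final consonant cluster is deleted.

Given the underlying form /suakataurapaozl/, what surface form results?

suagadaorabaoz

Rule 1 (pre-rhotic lowering): /u/ is a high vowel immediately before /r/, so it lowers to [o]. /suakataurapaozl/ → suakataorapaozl.
Rule 2 (intervocalic voicing): /k/ is a voiceless stop between vowels /a/ and /a/, so it voices to [g]. /t/ is a voiceless stop between vowels /a/ and /a/, so it voices to [d]. /p/ is a voiceless stop between vowels /a/ and /a/, so it voices to [b]. /suakataorapaozl/ → suagadaorabaozl.
Rule 3 (intervocalic voicing): no segment meets the environment; /suagadaorabaozl/ is unchanged.
Rule 4 (final cluster simplification): /l/ is the second consonant of a word-final cluster /zl/, so it deletes. /suagadaorabaozl/ → suagadaorabaoz.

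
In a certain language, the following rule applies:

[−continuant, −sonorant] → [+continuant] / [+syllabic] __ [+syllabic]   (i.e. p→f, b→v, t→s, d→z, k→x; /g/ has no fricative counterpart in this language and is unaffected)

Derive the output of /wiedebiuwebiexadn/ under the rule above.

wiezeviuweviexadn

/d/ is a stop between vowels /e/ and /e/, so it spirantizes to the fricative [z].
/b/ is a stop between vowels /e/ and /i/, so it spirantizes to the fricative [v].
/b/ is a stop between vowels /e/ and /i/, so it spirantizes to the fricative [v].
The other instance of /d/ does not occur in the required environment and remains unchanged.
Surface form: [wiezeviuweviexadn].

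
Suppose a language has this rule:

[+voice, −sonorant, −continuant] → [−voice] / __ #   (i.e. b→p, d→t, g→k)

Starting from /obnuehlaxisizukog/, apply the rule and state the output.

obnuehlaxisizukok

Scanning /obnuehlaxisizukog/: /b/ at position 2 is not in the conditioning environment; /g/ is a voiced stop in word-final position, so it devoices to [k].
Result: [obnuehlaxisizukok].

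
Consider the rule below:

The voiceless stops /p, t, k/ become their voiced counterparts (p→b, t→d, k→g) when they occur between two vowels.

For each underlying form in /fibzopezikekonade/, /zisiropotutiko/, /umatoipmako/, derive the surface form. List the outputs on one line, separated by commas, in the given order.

/fibzopezikekonade/: /p/ is a voiceless stop between vowels /o/ and /e/, so it voices to [b]. /k/ is a voiceless stop between vowels /i/ and /e/, so it voices to [g]. /k/ is a voiceless stop between vowels /e/ and /o/, so it voices to [g]. → [fibzobezigegonade].
/zisiropotutiko/: /p/ is a voiceless stop between vowels /o/ and /o/, so it voices to [b]. /t/ is a voiceless stop between vowels /o/ and /u/, so it voices to [d]. /t/ is a voiceless stop between vowels /u/ and /i/, so it voices to [d]. /k/ is a voiceless stop between vowels /i/ and /o/, so it voices to [g]. → [zisirobodudigo].
/umatoipmako/: /t/ is a voiceless stop between vowels /a/ and /o/, so it voices to [d]. /k/ is a voiceless stop between vowels /a/ and /o/, so it voices to [g]. → [umadoipmago].

fibzobezigegonade, zisirobodudigo, umadoipmago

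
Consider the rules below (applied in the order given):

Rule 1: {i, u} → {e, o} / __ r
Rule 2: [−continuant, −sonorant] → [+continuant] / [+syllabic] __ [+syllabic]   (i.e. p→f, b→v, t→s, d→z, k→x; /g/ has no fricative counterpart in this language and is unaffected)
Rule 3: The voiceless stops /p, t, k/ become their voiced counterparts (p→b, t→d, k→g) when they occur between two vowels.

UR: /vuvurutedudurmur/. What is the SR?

Rule 1 (pre-rhotic lowering): /u/ is a high vowel immediately before /r/, so it lowers to [o]. /u/ is a high vowel immediately before /r/, so it lowers to [o]. /u/ is a high vowel immediately before /r/, so it lowers to [o]. /vuvurutedudurmur/ → vuvorutedudormor.
Rule 2 (intervocalic spirantization): /t/ is a stop between vowels /u/ and /e/, so it spirantizes to the fricative [s]. /d/ is a stop between vowels /e/ and /u/, so it spirantizes to the fricative [z]. /d/ is a stop between vowels /u/ and /o/, so it spirantizes to the fricative [z]. /vuvorutedudormor/ → vuvorusezuzormor.
Rule 3 (intervocalic voicing): no segment meets the environment; /vuvorusezuzormor/ is unchanged.

vuvorusezuzormor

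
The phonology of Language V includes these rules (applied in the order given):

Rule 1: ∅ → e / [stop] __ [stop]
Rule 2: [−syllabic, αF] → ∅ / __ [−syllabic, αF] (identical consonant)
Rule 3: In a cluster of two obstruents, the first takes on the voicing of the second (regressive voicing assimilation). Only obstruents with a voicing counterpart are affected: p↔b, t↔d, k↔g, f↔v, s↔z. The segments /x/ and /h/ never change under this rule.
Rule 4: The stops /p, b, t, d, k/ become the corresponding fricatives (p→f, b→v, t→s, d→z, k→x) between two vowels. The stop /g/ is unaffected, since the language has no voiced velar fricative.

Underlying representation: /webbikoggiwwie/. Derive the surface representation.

wevevixogegiwie

Rule 1 (stop-cluster e-epenthesis): /b/ and /b/ form a stop–stop cluster, so [e] is inserted between them. /g/ and /g/ form a stop–stop cluster, so [e] is inserted between them. /webbikoggiwwie/ → webebikogegiwwie.
Rule 2 (degemination): /ww/ is a geminate; the first /w/ deletes. /webebikogegiwwie/ → webebikogegiwie.
Rule 3 (regressive voicing assimilation): no segment meets the environment; /webebikogegiwie/ is unchanged.
Rule 4 (intervocalic spirantization): /b/ is a stop between vowels /e/ and /e/, so it spirantizes to the fricative [v]. /b/ is a stop between vowels /e/ and /i/, so it spirantizes to the fricative [v]. /k/ is a stop between vowels /i/ and /o/, so it spirantizes to the fricative [x]. /webebikogegiwie/ → wevevixogegiwie.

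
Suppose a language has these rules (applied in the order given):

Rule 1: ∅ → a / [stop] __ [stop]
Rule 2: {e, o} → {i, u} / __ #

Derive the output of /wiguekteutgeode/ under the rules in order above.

wiguekateutageodi

Rule 1 (stop-cluster a-epenthesis): /k/ and /t/ form a stop–stop cluster, so [a] is inserted between them. /t/ and /g/ form a stop–stop cluster, so [a] is inserted between them. /wiguekteutgeode/ → wiguekateutageode.
Rule 2 (final vowel raising): /e/ is a mid vowel in word-final position, so it raises to [i]. /wiguekateutageode/ → wiguekateutageodi.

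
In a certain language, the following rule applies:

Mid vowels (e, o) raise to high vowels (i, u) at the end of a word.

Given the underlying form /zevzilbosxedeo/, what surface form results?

zevzilbosxedeu

/o/ is a mid vowel in word-final position, so it raises to [u].
The other instances of /e/, /o/ do not occur in the required environment and remain unchanged.
Surface form: [zevzilbosxedeu].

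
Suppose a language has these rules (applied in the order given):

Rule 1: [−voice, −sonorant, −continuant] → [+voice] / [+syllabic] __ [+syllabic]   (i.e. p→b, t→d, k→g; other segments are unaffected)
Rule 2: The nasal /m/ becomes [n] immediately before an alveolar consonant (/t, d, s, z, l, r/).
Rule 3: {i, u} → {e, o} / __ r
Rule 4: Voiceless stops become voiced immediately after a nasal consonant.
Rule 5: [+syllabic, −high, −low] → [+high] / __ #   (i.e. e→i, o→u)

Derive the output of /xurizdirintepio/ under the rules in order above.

Rule 1 (intervocalic voicing): /p/ is a voiceless stop between vowels /e/ and /i/, so it voices to [b]. /xurizdirintepio/ → xurizdirintebio.
Rule 2 (nasal place assimilation): no segment meets the environment; /xurizdirintebio/ is unchanged.
Rule 3 (pre-rhotic lowering): /u/ is a high vowel immediately before /r/, so it lowers to [o]. /i/ is a high vowel immediately before /r/, so it lowers to [e]. /xurizdirintebio/ → xorizderintebio.
Rule 4 (post-nasal voicing): /t/ is a voiceless stop immediately after the nasal /n/, so it voices to [d]. /xorizderintebio/ → xorizderindebio.
Rule 5 (final vowel raising): /o/ is a mid vowel in word-final position, so it raises to [u]. /xorizderindebio/ → xorizderindebiu.

xorizderindebiu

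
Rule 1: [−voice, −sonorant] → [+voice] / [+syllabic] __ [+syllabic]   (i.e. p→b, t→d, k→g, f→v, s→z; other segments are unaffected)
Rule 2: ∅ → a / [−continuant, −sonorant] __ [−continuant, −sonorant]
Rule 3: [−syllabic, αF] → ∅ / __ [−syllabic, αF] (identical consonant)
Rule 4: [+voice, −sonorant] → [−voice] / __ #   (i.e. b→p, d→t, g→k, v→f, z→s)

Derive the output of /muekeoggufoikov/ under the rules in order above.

Rule 1 (intervocalic voicing): /k/ is a voiceless obstruent between vowels /e/ and /e/, so it voices to [g]. /f/ is a voiceless obstruent between vowels /u/ and /o/, so it voices to [v]. /k/ is a voiceless obstruent between vowels /i/ and /o/, so it voices to [g]. /muekeoggufoikov/ → muegeogguvoigov.
Rule 2 (stop-cluster a-epenthesis): /g/ and /g/ form a stop–stop cluster, so [a] is inserted between them. /muegeogguvoigov/ → muegeogaguvoigov.
Rule 3 (degemination): no segment meets the environment; /muegeogaguvoigov/ is unchanged.
Rule 4 (final devoicing): /v/ is a voiced obstruent in word-final position, so it devoices to [f]. /muegeogaguvoigov/ → muegeogaguvoigof.

muegeogaguvoigof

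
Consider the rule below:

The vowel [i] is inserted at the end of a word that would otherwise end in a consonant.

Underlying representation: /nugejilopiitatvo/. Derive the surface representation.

No segment of /nugejilopiitatvo/ meets the structural description of the rule, so the form surfaces unchanged.

nugejilopiitatvo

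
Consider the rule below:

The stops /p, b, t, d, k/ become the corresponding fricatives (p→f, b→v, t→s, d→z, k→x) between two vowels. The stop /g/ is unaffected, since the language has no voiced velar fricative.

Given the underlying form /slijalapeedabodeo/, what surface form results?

/p/ is a stop between vowels /a/ and /e/, so it spirantizes to the fricative [f].
/d/ is a stop between vowels /e/ and /a/, so it spirantizes to the fricative [z].
/b/ is a stop between vowels /a/ and /o/, so it spirantizes to the fricative [v].
/d/ is a stop between vowels /o/ and /e/, so it spirantizes to the fricative [z].
Surface form: [slijalafeezavozeo].

slijalafeezavozeo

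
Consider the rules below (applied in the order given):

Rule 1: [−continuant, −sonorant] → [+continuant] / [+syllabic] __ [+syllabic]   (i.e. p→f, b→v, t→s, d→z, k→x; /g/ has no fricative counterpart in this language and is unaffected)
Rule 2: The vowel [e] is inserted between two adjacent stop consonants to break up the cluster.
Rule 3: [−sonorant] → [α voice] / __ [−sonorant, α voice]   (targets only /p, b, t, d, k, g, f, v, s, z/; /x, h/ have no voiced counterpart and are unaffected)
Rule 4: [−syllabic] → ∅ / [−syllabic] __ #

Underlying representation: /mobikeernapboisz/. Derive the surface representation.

Rule 1 (intervocalic spirantization): /b/ is a stop between vowels /o/ and /i/, so it spirantizes to the fricative [v]. /k/ is a stop between vowels /i/ and /e/, so it spirantizes to the fricative [x]. /mobikeernapboisz/ → movixeernapboisz.
Rule 2 (stop-cluster e-epenthesis): /p/ and /b/ form a stop–stop cluster, so [e] is inserted between them. /movixeernapboisz/ → movixeernapeboisz.
Rule 3 (regressive voicing assimilation): /s/ precedes the voiced obstruent /z/, so it voices to [z] by assimilation. /movixeernapeboisz/ → movixeernapeboizz.
Rule 4 (final cluster simplification): /z/ is the second consonant of a word-final cluster /zz/, so it deletes. /movixeernapeboizz/ → movixeernapeboiz.

movixeernapeboiz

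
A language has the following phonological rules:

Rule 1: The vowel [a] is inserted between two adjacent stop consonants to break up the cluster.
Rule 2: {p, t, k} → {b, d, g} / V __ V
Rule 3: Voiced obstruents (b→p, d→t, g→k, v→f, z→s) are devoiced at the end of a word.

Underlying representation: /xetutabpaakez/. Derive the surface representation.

xedudababaages

Rule 1 (stop-cluster a-epenthesis): /b/ and /p/ form a stop–stop cluster, so [a] is inserted between them. /xetutabpaakez/ → xetutabapaakez.
Rule 2 (intervocalic voicing): /t/ is a voiceless stop between vowels /e/ and /u/, so it voices to [d]. /t/ is a voiceless stop between vowels /u/ and /a/, so it voices to [d]. /p/ is a voiceless stop between vowels /a/ and /a/, so it voices to [b]. /k/ is a voiceless stop between vowels /a/ and /e/, so it voices to [g]. /xetutabapaakez/ → xedudababaagez.
Rule 3 (final devoicing): /z/ is a voiced obstruent in word-final position, so it devoices to [s]. /xedudababaagez/ → xedudababaages.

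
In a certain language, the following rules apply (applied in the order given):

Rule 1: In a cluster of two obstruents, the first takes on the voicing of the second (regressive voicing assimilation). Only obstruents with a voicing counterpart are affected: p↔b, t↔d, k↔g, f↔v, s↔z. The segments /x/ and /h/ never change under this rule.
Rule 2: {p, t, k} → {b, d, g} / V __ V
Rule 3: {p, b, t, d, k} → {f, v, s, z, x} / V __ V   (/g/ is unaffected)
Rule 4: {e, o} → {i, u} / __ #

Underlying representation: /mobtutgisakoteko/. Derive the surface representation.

Rule 1 (regressive voicing assimilation): /b/ precedes the voiceless obstruent /t/, so it devoices to [p] by assimilation. /t/ precedes the voiced obstruent /g/, so it voices to [d] by assimilation. /mobtutgisakoteko/ → moptudgisakoteko.
Rule 2 (intervocalic voicing): /k/ is a voiceless stop between vowels /a/ and /o/, so it voices to [g]. /t/ is a voiceless stop between vowels /o/ and /e/, so it voices to [d]. /k/ is a voiceless stop between vowels /e/ and /o/, so it voices to [g]. /moptudgisakoteko/ → moptudgisagodego.
Rule 3 (intervocalic spirantization): /d/ is a stop between vowels /o/ and /e/, so it spirantizes to the fricative [z]. /moptudgisagodego/ → moptudgisagozego.
Rule 4 (final vowel raising): /o/ is a mid vowel in word-final position, so it raises to [u]. /moptudgisagozego/ → moptudgisagozegu.

moptudgisagozegu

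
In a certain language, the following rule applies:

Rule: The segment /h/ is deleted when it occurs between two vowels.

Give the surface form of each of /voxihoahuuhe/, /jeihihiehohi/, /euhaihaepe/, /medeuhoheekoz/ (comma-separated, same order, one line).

/voxihoahuuhe/: /h/ occurs between vowels /i/ and /o/, so it deletes. /h/ occurs between vowels /a/ and /u/, so it deletes. /h/ occurs between vowels /u/ and /e/, so it deletes. → [voxioauue].
/jeihihiehohi/: /h/ occurs between vowels /i/ and /i/, so it deletes. /h/ occurs between vowels /i/ and /i/, so it deletes. /h/ occurs between vowels /e/ and /o/, so it deletes. /h/ occurs between vowels /o/ and /i/, so it deletes. → [jeiiieoi].
/euhaihaepe/: /h/ occurs between vowels /u/ and /a/, so it deletes. /h/ occurs between vowels /i/ and /a/, so it deletes. → [euaiaepe].
/medeuhoheekoz/: /h/ occurs between vowels /u/ and /o/, so it deletes. /h/ occurs between vowels /o/ and /e/, so it deletes. → [medeuoeekoz].

voxioauue, jeiiieoi, euaiaepe, medeuoeekoz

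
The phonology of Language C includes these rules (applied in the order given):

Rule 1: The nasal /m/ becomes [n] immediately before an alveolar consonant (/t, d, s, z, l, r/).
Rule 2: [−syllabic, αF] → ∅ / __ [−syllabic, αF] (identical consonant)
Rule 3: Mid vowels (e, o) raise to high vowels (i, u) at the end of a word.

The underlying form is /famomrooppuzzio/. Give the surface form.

famonroopuziu

Rule 1 (nasal place assimilation): /m/ precedes the alveolar consonant /r/, so it assimilates in place to [n]. /famomrooppuzzio/ → famonrooppuzzio.
Rule 2 (degemination): /pp/ is a geminate; the first /p/ deletes. /zz/ is a geminate; the first /z/ deletes. /famonrooppuzzio/ → famonroopuzio.
Rule 3 (final vowel raising): /o/ is a mid vowel in word-final position, so it raises to [u]. /famonroopuzio/ → famonroopuziu.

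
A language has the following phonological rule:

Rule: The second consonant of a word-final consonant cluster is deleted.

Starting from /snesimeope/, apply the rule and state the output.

snesimeope

No segment of /snesimeope/ meets the structural description of the rule, so the form surfaces unchanged.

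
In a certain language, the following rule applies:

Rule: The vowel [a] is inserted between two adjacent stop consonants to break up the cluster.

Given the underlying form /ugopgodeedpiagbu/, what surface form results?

/p/ and /g/ form a stop–stop cluster, so [a] is inserted between them.
/d/ and /p/ form a stop–stop cluster, so [a] is inserted between them.
/g/ and /b/ form a stop–stop cluster, so [a] is inserted between them.
Surface form: [ugopagodeedapiagabu].

ugopagodeedapiagabu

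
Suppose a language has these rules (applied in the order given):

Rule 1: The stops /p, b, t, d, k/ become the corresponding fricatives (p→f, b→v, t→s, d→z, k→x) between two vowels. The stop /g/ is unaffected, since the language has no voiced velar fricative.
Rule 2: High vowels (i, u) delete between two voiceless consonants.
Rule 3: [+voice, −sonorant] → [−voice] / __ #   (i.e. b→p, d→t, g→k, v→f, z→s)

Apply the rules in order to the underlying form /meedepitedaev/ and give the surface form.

meezefsezaef

Rule 1 (intervocalic spirantization): /d/ is a stop between vowels /e/ and /e/, so it spirantizes to the fricative [z]. /p/ is a stop between vowels /e/ and /i/, so it spirantizes to the fricative [f]. /t/ is a stop between vowels /i/ and /e/, so it spirantizes to the fricative [s]. /d/ is a stop between vowels /e/ and /a/, so it spirantizes to the fricative [z]. /meedepitedaev/ → meezefisezaev.
Rule 2 (high vowel syncope): /i/ is a high vowel flanked by voiceless consonants /f/ and /s/, so it deletes. /meezefisezaev/ → meezefsezaev.
Rule 3 (final devoicing): /v/ is a voiced obstruent in word-final position, so it devoices to [f]. /meezefsezaev/ → meezefsezaef.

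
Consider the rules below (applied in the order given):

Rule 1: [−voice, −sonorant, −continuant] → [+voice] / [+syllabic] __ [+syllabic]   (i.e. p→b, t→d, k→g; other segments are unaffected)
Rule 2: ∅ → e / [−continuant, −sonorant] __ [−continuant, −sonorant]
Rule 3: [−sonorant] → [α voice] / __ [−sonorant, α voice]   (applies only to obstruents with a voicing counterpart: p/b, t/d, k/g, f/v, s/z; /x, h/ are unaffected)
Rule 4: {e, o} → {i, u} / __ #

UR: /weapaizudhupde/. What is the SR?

weabaizuthupedi

Rule 1 (intervocalic voicing): /p/ is a voiceless stop between vowels /a/ and /a/, so it voices to [b]. /weapaizudhupde/ → weabaizudhupde.
Rule 2 (stop-cluster e-epenthesis): /p/ and /d/ form a stop–stop cluster, so [e] is inserted between them. /weabaizudhupde/ → weabaizudhupede.
Rule 3 (regressive voicing assimilation): /d/ precedes the voiceless obstruent /h/, so it devoices to [t] by assimilation. /weabaizudhupede/ → weabaizuthupede.
Rule 4 (final vowel raising): /e/ is a mid vowel in word-final position, so it raises to [i]. /weabaizuthupede/ → weabaizuthupedi.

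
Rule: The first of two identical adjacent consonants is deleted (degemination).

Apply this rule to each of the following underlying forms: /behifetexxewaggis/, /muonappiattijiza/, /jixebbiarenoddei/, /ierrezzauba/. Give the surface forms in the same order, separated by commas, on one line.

behifetexewagis, muonapiatijiza, jixebiarenodei, ierezauba

/behifetexxewaggis/: /xx/ is a geminate; the first /x/ deletes. /gg/ is a geminate; the first /g/ deletes. → [behifetexewagis].
/muonappiattijiza/: /pp/ is a geminate; the first /p/ deletes. /tt/ is a geminate; the first /t/ deletes. → [muonapiatijiza].
/jixebbiarenoddei/: /bb/ is a geminate; the first /b/ deletes. /dd/ is a geminate; the first /d/ deletes. → [jixebiarenodei].
/ierrezzauba/: /rr/ is a geminate; the first /r/ deletes. /zz/ is a geminate; the first /z/ deletes. → [ierezauba].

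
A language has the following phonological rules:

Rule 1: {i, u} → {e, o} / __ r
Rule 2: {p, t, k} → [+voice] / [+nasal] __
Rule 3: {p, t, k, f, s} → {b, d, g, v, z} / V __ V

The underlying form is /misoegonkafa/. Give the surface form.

Rule 1 (pre-rhotic lowering): no segment meets the environment; /misoegonkafa/ is unchanged.
Rule 2 (post-nasal voicing): /k/ is a voiceless stop immediately after the nasal /n/, so it voices to [g]. /misoegonkafa/ → misoegongafa.
Rule 3 (intervocalic voicing): /s/ is a voiceless obstruent between vowels /i/ and /o/, so it voices to [z]. /f/ is a voiceless obstruent between vowels /a/ and /a/, so it voices to [v]. /misoegongafa/ → mizoegongava.

mizoegongava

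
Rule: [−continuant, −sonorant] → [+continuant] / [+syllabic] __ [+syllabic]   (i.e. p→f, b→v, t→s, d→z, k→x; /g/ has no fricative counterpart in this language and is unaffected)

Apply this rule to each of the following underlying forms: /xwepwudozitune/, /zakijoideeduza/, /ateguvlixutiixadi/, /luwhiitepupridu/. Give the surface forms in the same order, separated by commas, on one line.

xwepwuzozisune, zaxijoizeezuza, aseguvlixusiixazi, luwhiisefuprizu

/xwepwudozitune/: /d/ is a stop between vowels /u/ and /o/, so it spirantizes to the fricative [z]. /t/ is a stop between vowels /i/ and /u/, so it spirantizes to the fricative [s]. → [xwepwuzozisune].
/zakijoideeduza/: /k/ is a stop between vowels /a/ and /i/, so it spirantizes to the fricative [x]. /d/ is a stop between vowels /i/ and /e/, so it spirantizes to the fricative [z]. /d/ is a stop between vowels /e/ and /u/, so it spirantizes to the fricative [z]. → [zaxijoizeezuza].
/ateguvlixutiixadi/: /t/ is a stop between vowels /a/ and /e/, so it spirantizes to the fricative [s]. /t/ is a stop between vowels /u/ and /i/, so it spirantizes to the fricative [s]. /d/ is a stop between vowels /a/ and /i/, so it spirantizes to the fricative [z]. → [aseguvlixusiixazi].
/luwhiitepupridu/: /t/ is a stop between vowels /i/ and /e/, so it spirantizes to the fricative [s]. /p/ is a stop between vowels /e/ and /u/, so it spirantizes to the fricative [f]. /d/ is a stop between vowels /i/ and /u/, so it spirantizes to the fricative [z]. → [luwhiisefuprizu].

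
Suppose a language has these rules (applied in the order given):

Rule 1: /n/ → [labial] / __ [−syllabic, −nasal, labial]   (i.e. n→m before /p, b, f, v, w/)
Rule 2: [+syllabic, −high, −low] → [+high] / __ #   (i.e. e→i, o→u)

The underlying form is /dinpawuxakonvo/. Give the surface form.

Rule 1 (nasal place assimilation): /n/ precedes the labial consonant /p/, so it assimilates in place to [m]. /n/ precedes the labial consonant /v/, so it assimilates in place to [m]. /dinpawuxakonvo/ → dimpawuxakomvo.
Rule 2 (final vowel raising): /o/ is a mid vowel in word-final position, so it raises to [u]. /dimpawuxakomvo/ → dimpawuxakomvu.

dimpawuxakomvu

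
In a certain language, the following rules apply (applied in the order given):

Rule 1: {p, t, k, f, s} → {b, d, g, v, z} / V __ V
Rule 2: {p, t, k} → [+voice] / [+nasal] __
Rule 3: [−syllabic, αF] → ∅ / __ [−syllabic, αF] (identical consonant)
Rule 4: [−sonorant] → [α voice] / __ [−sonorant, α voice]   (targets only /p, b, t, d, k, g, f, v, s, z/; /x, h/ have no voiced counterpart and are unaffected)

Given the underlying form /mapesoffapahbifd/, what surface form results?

Rule 1 (intervocalic voicing): /p/ is a voiceless obstruent between vowels /a/ and /e/, so it voices to [b]. /s/ is a voiceless obstruent between vowels /e/ and /o/, so it voices to [z]. /p/ is a voiceless obstruent between vowels /a/ and /a/, so it voices to [b]. /mapesoffapahbifd/ → mabezoffabahbifd.
Rule 2 (post-nasal voicing): no segment meets the environment; /mabezoffabahbifd/ is unchanged.
Rule 3 (degemination): /ff/ is a geminate; the first /f/ deletes. /mabezoffabahbifd/ → mabezofabahbifd.
Rule 4 (regressive voicing assimilation): /f/ precedes the voiced obstruent /d/, so it voices to [v] by assimilation. /mabezofabahbifd/ → mabezofabahbivd.

mabezofabahbivd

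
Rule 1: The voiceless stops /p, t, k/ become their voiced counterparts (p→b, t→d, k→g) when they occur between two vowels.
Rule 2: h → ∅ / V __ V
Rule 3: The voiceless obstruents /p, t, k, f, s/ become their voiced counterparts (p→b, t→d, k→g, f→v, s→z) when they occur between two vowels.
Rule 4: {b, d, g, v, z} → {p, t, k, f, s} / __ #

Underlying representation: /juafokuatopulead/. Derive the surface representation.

Rule 1 (intervocalic voicing): /k/ is a voiceless stop between vowels /o/ and /u/, so it voices to [g]. /t/ is a voiceless stop between vowels /a/ and /o/, so it voices to [d]. /p/ is a voiceless stop between vowels /o/ and /u/, so it voices to [b]. /juafokuatopulead/ → juafoguadobulead.
Rule 2 (intervocalic h-deletion): no segment meets the environment; /juafoguadobulead/ is unchanged.
Rule 3 (intervocalic voicing): /f/ is a voiceless obstruent between vowels /a/ and /o/, so it voices to [v]. /juafoguadobulead/ → juavoguadobulead.
Rule 4 (final devoicing): /d/ is a voiced obstruent in word-final position, so it devoices to [t]. /juavoguadobulead/ → juavoguadobuleat.

juavoguadobuleat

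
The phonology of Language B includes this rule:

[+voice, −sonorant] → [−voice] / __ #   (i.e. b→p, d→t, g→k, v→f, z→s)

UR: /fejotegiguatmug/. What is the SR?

/g/ is a voiced obstruent in word-final position, so it devoices to [k].
The other instances of /g/ do not occur in the required environment and remain unchanged.
Surface form: [fejotegiguatmuk].

fejotegiguatmuk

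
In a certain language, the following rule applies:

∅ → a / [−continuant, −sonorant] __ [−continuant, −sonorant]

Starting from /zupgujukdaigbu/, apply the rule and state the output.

zupagujukadaigabu

/p/ and /g/ form a stop–stop cluster, so [a] is inserted between them.
/k/ and /d/ form a stop–stop cluster, so [a] is inserted between them.
/g/ and /b/ form a stop–stop cluster, so [a] is inserted between them.
Surface form: [zupagujukadaigabu].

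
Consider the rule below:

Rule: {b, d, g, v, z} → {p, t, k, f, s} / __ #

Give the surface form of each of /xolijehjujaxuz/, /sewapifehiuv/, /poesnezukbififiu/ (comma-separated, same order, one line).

/xolijehjujaxuz/: /z/ is a voiced obstruent in word-final position, so it devoices to [s]. → [xolijehjujaxus].
/sewapifehiuv/: /v/ is a voiced obstruent in word-final position, so it devoices to [f]. → [sewapifehiuf].
/poesnezukbififiu/: the rule's environment is not met; surfaces unchanged as [poesnezukbififiu].

xolijehjujaxus, sewapifehiuf, poesnezukbififiu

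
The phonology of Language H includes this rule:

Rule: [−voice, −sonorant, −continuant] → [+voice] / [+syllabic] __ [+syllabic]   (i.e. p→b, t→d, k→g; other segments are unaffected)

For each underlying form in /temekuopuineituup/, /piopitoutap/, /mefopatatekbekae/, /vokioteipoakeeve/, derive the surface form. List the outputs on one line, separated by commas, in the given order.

temeguobuineiduup, piobidoudap, mefobadadekbegae, vogiodeiboageeve

/temekuopuineituup/: /k/ is a voiceless stop between vowels /e/ and /u/, so it voices to [g]. /p/ is a voiceless stop between vowels /o/ and /u/, so it voices to [b]. /t/ is a voiceless stop between vowels /i/ and /u/, so it voices to [d]. → [temeguobuineiduup].
/piopitoutap/: /p/ is a voiceless stop between vowels /o/ and /i/, so it voices to [b]. /t/ is a voiceless stop between vowels /i/ and /o/, so it voices to [d]. /t/ is a voiceless stop between vowels /u/ and /a/, so it voices to [d]. → [piobidoudap].
/mefopatatekbekae/: /p/ is a voiceless stop between vowels /o/ and /a/, so it voices to [b]. /t/ is a voiceless stop between vowels /a/ and /a/, so it voices to [d]. /t/ is a voiceless stop between vowels /a/ and /e/, so it voices to [d]. /k/ is a voiceless stop between vowels /e/ and /a/, so it voices to [g]. → [mefobadadekbegae].
/vokioteipoakeeve/: /k/ is a voiceless stop between vowels /o/ and /i/, so it voices to [g]. /t/ is a voiceless stop between vowels /o/ and /e/, so it voices to [d]. /p/ is a voiceless stop between vowels /i/ and /o/, so it voices to [b]. /k/ is a voiceless stop between vowels /a/ and /e/, so it voices to [g]. → [vogiodeiboageeve].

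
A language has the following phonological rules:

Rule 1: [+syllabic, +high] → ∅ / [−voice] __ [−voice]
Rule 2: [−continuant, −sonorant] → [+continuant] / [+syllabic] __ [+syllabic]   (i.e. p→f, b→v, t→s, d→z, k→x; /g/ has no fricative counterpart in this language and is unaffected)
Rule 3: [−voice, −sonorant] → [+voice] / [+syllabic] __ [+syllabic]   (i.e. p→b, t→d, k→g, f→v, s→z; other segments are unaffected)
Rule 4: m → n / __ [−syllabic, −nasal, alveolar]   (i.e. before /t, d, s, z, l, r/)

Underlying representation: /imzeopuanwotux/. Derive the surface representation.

inzeovuanwotx

Rule 1 (high vowel syncope): /u/ is a high vowel flanked by voiceless consonants /t/ and /x/, so it deletes. /imzeopuanwotux/ → imzeopuanwotx.
Rule 2 (intervocalic spirantization): /p/ is a stop between vowels /o/ and /u/, so it spirantizes to the fricative [f]. /imzeopuanwotx/ → imzeofuanwotx.
Rule 3 (intervocalic voicing): /f/ is a voiceless obstruent between vowels /o/ and /u/, so it voices to [v]. /imzeofuanwotx/ → imzeovuanwotx.
Rule 4 (nasal place assimilation): /m/ precedes the alveolar consonant /z/, so it assimilates in place to [n]. /imzeovuanwotx/ → inzeovuanwotx.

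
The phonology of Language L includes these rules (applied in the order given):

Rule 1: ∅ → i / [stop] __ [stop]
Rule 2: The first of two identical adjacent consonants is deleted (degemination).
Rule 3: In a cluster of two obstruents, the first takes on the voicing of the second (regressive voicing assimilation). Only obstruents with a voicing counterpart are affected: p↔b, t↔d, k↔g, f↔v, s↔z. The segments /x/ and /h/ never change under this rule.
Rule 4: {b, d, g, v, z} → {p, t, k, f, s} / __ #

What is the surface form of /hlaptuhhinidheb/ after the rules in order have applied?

Rule 1 (stop-cluster i-epenthesis): /p/ and /t/ form a stop–stop cluster, so [i] is inserted between them. /hlaptuhhinidheb/ → hlapituhhinidheb.
Rule 2 (degemination): /hh/ is a geminate; the first /h/ deletes. /hlapituhhinidheb/ → hlapituhinidheb.
Rule 3 (regressive voicing assimilation): /d/ precedes the voiceless obstruent /h/, so it devoices to [t] by assimilation. /hlapituhinidheb/ → hlapituhinitheb.
Rule 4 (final devoicing): /b/ is a voiced obstruent in word-final position, so it devoices to [p]. /hlapituhinitheb/ → hlapituhinithep.

hlapituhinithep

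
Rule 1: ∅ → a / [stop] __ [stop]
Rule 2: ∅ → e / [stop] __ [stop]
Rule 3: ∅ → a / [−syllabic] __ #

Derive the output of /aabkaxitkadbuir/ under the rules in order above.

Rule 1 (stop-cluster a-epenthesis): /b/ and /k/ form a stop–stop cluster, so [a] is inserted between them. /t/ and /k/ form a stop–stop cluster, so [a] is inserted between them. /d/ and /b/ form a stop–stop cluster, so [a] is inserted between them. /aabkaxitkadbuir/ → aabakaxitakadabuir.
Rule 2 (stop-cluster e-epenthesis): no segment meets the environment; /aabakaxitakadabuir/ is unchanged.
Rule 3 (final a-epenthesis): the form ends in the consonant /r/, so [a] is inserted word-finally. /aabakaxitakadabuir/ → aabakaxitakadabuira.

aabakaxitakadabuira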